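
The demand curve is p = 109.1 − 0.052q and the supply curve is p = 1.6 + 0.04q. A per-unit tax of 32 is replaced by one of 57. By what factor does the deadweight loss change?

3.173

Competitive equilibrium: 109.1 − 0.052q = 1.6 + 0.04q → q* = 1168.4783, p* = 48.3391.
For a per-unit tax t: Δq = t/0.092, so DWL = ½·t·(t/0.092) = t²/0.184.
At t = 32: DWL = 5565.217. At t = 57: DWL = 17657.609.
Ratio = (57/32)² = 3.173.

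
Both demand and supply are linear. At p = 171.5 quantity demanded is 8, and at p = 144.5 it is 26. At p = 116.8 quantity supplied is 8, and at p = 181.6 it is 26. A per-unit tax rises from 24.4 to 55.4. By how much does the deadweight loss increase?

242.53

Demand slope = (144.5 − 171.5)/(26 − 8) = −1.5, so p = 183.5 − 1.5q.
Supply slope = (181.6 − 116.8)/(26 − 8) = 3.6, so p = 88 + 3.6q.
Competitive equilibrium: 183.5 − 1.5q = 88 + 3.6q → q* = 18.7255, p* = 155.4118.
For a per-unit tax t: Δq = t/5.1, so DWL = ½·t·(t/5.1) = t²/10.2.
At t = 24.4: DWL = 58.369. At t = 55.4: DWL = 300.898.
Increase = 300.898 − 58.369 = 242.53.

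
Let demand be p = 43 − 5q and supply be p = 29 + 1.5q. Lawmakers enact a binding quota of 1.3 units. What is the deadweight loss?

2.37

Competitive equilibrium: 43 − 5q = 29 + 1.5q → q* = 2.1538, p* = 32.2308.
At q = 1.3: demand price = 43 − 5·1.3 = 36.5; supply price = 29 + 1.5·1.3 = 30.95.
Δq = 2.1538 − 1.3 = 0.8538; wedge = 36.5 − 30.95 = 5.55.
Welfare loss = ½ × 0.8538 × 5.55 = 2.37.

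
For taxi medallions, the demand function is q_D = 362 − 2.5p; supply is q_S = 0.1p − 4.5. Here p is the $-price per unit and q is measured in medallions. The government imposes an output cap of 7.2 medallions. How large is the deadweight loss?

In inverse form: demand p = 144.8 − 0.4q, supply p = 45 + 10q.
Competitive equilibrium: 144.8 − 0.4q = 45 + 10q → q* = 9.5962, p* = 140.9615.
At q = 7.2: demand price = 144.8 − 0.4·7.2 = 141.92; supply price = 45 + 10·7.2 = 117.
Δq = 9.5962 − 7.2 = 2.3962; wedge = 141.92 − 117 = 24.92.
Deadweight loss = ½ × 2.3962 × 24.92 = $29.86.

$29.86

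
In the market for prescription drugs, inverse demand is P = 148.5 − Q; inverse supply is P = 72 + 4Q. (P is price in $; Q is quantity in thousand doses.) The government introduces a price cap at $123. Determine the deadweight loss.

Competitive equilibrium: 148.5 − Q = 72 + 4Q → Q* = 15.3, P* = 133.2.
At the ceiling P = 123, quantity supplied = (123 − 72)/4 = 12.75.
Willingness to pay at Q' = 12.75: 148.5 − 1·12.75 = 135.75.
ΔQ = 15.3 − 12.75 = 2.55; wedge = 135.75 − 123 = 12.75.
Welfare loss = ½ × 2.55 × 12.75 = $16.26 thousand.

$16.26 thousand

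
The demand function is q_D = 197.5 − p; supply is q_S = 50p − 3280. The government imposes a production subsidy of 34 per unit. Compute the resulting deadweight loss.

In inverse form: demand p = 197.5 − q, supply p = 65.6 + 0.02q.
Competitive equilibrium: 197.5 − q = 65.6 + 0.02q → q* = 129.3137, p* = 68.1863.
The subsidy lowers effective supply by 34: p = 31.6 + 0.02q.
New quantity: 197.5 − q = 31.6 + 0.02q → q' = 162.6471.
Overproduction Δq = 162.6471 − 129.3137 = 33.3334; wedge = subsidy = 34.
DWL = ½ × 33.3334 × 34 = 566.67.

566.67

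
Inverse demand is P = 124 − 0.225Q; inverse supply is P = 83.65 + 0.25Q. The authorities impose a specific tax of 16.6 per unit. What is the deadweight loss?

290.06

Competitive equilibrium: 124 − 0.225Q = 83.65 + 0.25Q → Q* = 84.9474, P* = 104.8868.
With the tax, the buyer price exceeds the seller price by 16.6: (124 − 0.225Q) − (83.65 + 0.25Q) = 16.6 → Q' = 50.
ΔQ = 84.9474 − 50 = 34.9474; the wedge equals the tax, 16.6.
Deadweight loss = ½ × 34.9474 × 16.6 = 290.06.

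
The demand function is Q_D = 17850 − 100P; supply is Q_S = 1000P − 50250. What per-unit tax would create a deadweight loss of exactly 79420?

In inverse form: demand P = 178.5 − 0.01Q, supply P = 50.25 + 0.001Q.
Competitive equilibrium: 178.5 − 0.01Q = 50.25 + 0.001Q → Q* = 11659.0909, P* = 61.9091.
A tax t gives ΔQ = t/0.011 and wedge t, so DWL = t²/0.022.
t²/0.022 = 79420 → t² = 1747.24 → t = 41.8.

41.8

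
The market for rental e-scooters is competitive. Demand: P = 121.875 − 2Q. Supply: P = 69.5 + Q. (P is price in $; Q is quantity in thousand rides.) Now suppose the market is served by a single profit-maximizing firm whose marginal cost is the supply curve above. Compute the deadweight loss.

Competitive equilibrium: 121.875 − 2Q = 69.5 + Q → Q* = 17.4583, P* = 86.9583.
Marginal revenue: MR = 121.875 − 4Q. Set MR = MC: 121.875 − 4Q = 69.5 + Q → Q_m = 10.475.
Price P_m = 121.875 − 2·10.475 = 100.925; MC(Q_m) = 69.5 + 1·10.475 = 79.975.
Competitive Q* = 17.4583, so ΔQ = 6.9833; wedge = 100.925 − 79.975 = 20.95.
Welfare loss = ½ × 6.9833 × 20.95 = $73.15 thousand.

$73.15 thousand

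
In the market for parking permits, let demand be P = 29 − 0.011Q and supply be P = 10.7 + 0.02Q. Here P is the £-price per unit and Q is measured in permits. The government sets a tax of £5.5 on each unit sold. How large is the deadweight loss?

Competitive equilibrium: 29 − 0.011Q = 10.7 + 0.02Q → Q* = 590.3226, P* = 22.5065.
With the tax, the buyer price exceeds the seller price by 5.5: (29 − 0.011Q) − (10.7 + 0.02Q) = 5.5 → Q' = 412.9032.
ΔQ = 590.3226 − 412.9032 = 177.4194; the wedge equals the tax, 5.5.
Welfare loss = ½ × 177.4194 × 5.5 = £487.90.

£487.90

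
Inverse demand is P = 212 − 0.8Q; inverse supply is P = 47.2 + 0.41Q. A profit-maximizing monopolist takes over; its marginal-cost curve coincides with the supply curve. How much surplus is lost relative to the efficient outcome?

Competitive equilibrium: 212 − 0.8Q = 47.2 + 0.41Q → Q* = 136.1983, P* = 103.0413.
Marginal revenue: MR = 212 − 1.6Q. Set MR = MC: 212 − 1.6Q = 47.2 + 0.41Q → Q_m = 81.99.
Price P_m = 212 − 0.8·81.99 = 146.408; MC(Q_m) = 47.2 + 0.41·81.99 = 80.8159.
Competitive Q* = 136.1983, so ΔQ = 54.2083; wedge = 146.408 − 80.8159 = 65.5921.
Deadweight loss = ½ × 54.2083 × 65.5921 = 1777.82.

1777.82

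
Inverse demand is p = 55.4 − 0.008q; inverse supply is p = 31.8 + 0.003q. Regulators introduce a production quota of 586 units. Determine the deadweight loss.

13375.44

Competitive equilibrium: 55.4 − 0.008q = 31.8 + 0.003q → q* = 2145.4545, p* = 38.2364.
At q = 586: demand price = 55.4 − 0.008·586 = 50.712; supply price = 31.8 + 0.003·586 = 33.558.
Δq = 2145.4545 − 586 = 1559.4545; wedge = 50.712 − 33.558 = 17.154.
Welfare loss = ½ × 1559.4545 × 17.154 = 13375.44.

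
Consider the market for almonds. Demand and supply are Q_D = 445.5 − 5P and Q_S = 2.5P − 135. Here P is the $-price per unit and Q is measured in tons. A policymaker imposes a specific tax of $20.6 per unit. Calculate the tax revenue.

In inverse form: demand P = 89.1 − 0.2Q, supply P = 54 + 0.4Q.
Competitive equilibrium: 89.1 − 0.2Q = 54 + 0.4Q → Q* = 58.5, P* = 77.4.
With the tax, the buyer price exceeds the seller price by 20.6: (89.1 − 0.2Q) − (54 + 0.4Q) = 20.6 → Q' = 24.1667.
Tax revenue = 20.6 × 24.1667 = $497.83.

$497.83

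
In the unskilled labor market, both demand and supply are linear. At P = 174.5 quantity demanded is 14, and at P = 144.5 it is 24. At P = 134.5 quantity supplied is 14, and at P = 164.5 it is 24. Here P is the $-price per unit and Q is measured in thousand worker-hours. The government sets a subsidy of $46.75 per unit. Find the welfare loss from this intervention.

Demand slope = (144.5 − 174.5)/(24 − 14) = −3, so P = 216.5 − 3Q.
Supply slope = (164.5 − 134.5)/(24 − 14) = 3, so P = 92.5 + 3Q.
Competitive equilibrium: 216.5 − 3Q = 92.5 + 3Q → Q* = 20.6667, P* = 154.5.
The subsidy lowers effective supply by 46.75: P = 45.75 + 3Q.
New quantity: 216.5 − 3Q = 45.75 + 3Q → Q' = 28.4583.
Overproduction ΔQ = 28.4583 − 20.6667 = 7.7916; wedge = subsidy = 46.75.
Welfare loss = ½ × 7.7916 × 46.75 = $182.13 thousand.

$182.13 thousand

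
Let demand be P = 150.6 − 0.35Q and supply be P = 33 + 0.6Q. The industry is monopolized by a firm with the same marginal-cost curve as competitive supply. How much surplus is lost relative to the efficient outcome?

Competitive equilibrium: 150.6 − 0.35Q = 33 + 0.6Q → Q* = 123.7895, P* = 107.2737.
Marginal revenue: MR = 150.6 − 0.7Q. Set MR = MC: 150.6 − 0.7Q = 33 + 0.6Q → Q_m = 90.4615.
Price P_m = 150.6 − 0.35·90.4615 = 118.9385; MC(Q_m) = 33 + 0.6·90.4615 = 87.2769.
Competitive Q* = 123.7895, so ΔQ = 33.328; wedge = 118.9385 − 87.2769 = 31.6616.
Deadweight loss = ½ × 33.328 × 31.6616 = 527.61.

527.61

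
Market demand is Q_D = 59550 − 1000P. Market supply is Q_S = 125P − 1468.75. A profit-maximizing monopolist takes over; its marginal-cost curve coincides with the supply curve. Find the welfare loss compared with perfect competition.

1269.36

In inverse form: demand P = 59.55 − 0.001Q, supply P = 11.75 + 0.008Q.
Competitive equilibrium: 59.55 − 0.001Q = 11.75 + 0.008Q → Q* = 5311.1111, P* = 54.2389.
Marginal revenue: MR = 59.55 − 0.002Q. Set MR = MC: 59.55 − 0.002Q = 11.75 + 0.008Q → Q_m = 4780.
Price P_m = 59.55 − 0.001·4780 = 54.77; MC(Q_m) = 11.75 + 0.008·4780 = 49.99.
Competitive Q* = 5311.1111, so ΔQ = 531.1111; wedge = 54.77 − 49.99 = 4.78.
Welfare loss = ½ × 531.1111 × 4.78 = 1269.36.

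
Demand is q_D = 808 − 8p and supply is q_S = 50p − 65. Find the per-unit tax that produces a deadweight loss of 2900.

In inverse form: demand p = 101 − 0.125q, supply p = 1.3 + 0.02q.
Competitive equilibrium: 101 − 0.125q = 1.3 + 0.02q → q* = 687.5862, p* = 15.0517.
A tax t gives Δq = t/0.145 and wedge t, so DWL = t²/0.29.
t²/0.29 = 2900 → t² = 841 → t = 29.

29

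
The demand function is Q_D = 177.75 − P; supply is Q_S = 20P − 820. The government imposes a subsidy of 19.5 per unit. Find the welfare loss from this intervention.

In inverse form: demand P = 177.75 − Q, supply P = 41 + 0.05Q.
Competitive equilibrium: 177.75 − Q = 41 + 0.05Q → Q* = 130.2381, P* = 47.5119.
The subsidy lowers effective supply by 19.5: P = 21.5 + 0.05Q.
New quantity: 177.75 − Q = 21.5 + 0.05Q → Q' = 148.8095.
Overproduction ΔQ = 148.8095 − 130.2381 = 18.5714; wedge = subsidy = 19.5.
Welfare loss = ½ × 18.5714 × 19.5 = 181.07.

181.07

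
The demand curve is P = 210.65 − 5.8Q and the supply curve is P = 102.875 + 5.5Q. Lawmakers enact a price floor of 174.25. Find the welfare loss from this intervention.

Competitive equilibrium: 210.65 − 5.8Q = 102.875 + 5.5Q → Q* = 9.5376, P* = 155.3319.
At the floor P = 174.25, quantity demanded = (210.65 − 174.25)/5.8 = 6.2759.
Sellers' marginal cost at Q' = 6.2759: 102.875 + 5.5·6.2759 = 137.3925.
ΔQ = 9.5376 − 6.2759 = 3.2617; wedge = 174.25 − 137.3925 = 36.8575.
Welfare loss = ½ × 3.2617 × 36.8575 = 60.11.

60.11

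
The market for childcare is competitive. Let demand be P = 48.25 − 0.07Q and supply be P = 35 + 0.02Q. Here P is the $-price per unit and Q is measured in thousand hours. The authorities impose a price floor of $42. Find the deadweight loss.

Competitive equilibrium: 48.25 − 0.07Q = 35 + 0.02Q → Q* = 147.2222, P* = 37.9444.
At the floor P = 42, quantity demanded = (48.25 − 42)/0.07 = 89.2857.
Sellers' marginal cost at Q' = 89.2857: 35 + 0.02·89.2857 = 36.7857.
ΔQ = 147.2222 − 89.2857 = 57.9365; wedge = 42 − 36.7857 = 5.2143.
Welfare loss = ½ × 57.9365 × 5.2143 = $151.05 thousand.

$151.05 thousand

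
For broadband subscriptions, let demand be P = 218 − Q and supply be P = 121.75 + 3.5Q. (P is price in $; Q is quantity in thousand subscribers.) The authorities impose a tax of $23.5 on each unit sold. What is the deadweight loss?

$61.36 thousand

Competitive equilibrium: 218 − Q = 121.75 + 3.5Q → Q* = 21.3889, P* = 196.6111.
With the tax, the buyer price exceeds the seller price by 23.5: (218 − Q) − (121.75 + 3.5Q) = 23.5 → Q' = 16.1667.
ΔQ = 21.3889 − 16.1667 = 5.2222; the wedge equals the tax, 23.5.
Deadweight loss = ½ × 5.2222 × 23.5 = $61.36 thousand.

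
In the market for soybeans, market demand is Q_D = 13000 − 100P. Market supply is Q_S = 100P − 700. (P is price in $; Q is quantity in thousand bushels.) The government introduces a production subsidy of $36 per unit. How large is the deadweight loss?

In inverse form: demand P = 130 − 0.01Q, supply P = 7 + 0.01Q.
Competitive equilibrium: 130 − 0.01Q = 7 + 0.01Q → Q* = 6150, P* = 68.5.
The subsidy lowers effective supply by 36: P = 0.01Q − 29.
New quantity: 130 − 0.01Q = 0.01Q − 29 → Q' = 7950.
Overproduction ΔQ = 7950 − 6150 = 1800; wedge = subsidy = 36.
Welfare loss = ½ × 1800 × 36 = $32400 thousand.

$32400 thousand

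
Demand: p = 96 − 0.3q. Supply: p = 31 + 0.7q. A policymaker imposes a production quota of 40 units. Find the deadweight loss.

312.50

Competitive equilibrium: 96 − 0.3q = 31 + 0.7q → q* = 65, p* = 76.5.
At q = 40: demand price = 96 − 0.3·40 = 84; supply price = 31 + 0.7·40 = 59.
Δq = 65 − 40 = 25; wedge = 84 − 59 = 25.
The triangle = ½ × 25 × 25 = 312.50.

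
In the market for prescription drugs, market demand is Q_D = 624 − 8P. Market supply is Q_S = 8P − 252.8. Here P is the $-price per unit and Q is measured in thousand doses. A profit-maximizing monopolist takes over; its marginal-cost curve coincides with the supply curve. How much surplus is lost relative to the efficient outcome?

In inverse form: demand P = 78 − 0.125Q, supply P = 31.6 + 0.125Q.
Competitive equilibrium: 78 − 0.125Q = 31.6 + 0.125Q → Q* = 185.6, P* = 54.8.
Marginal revenue: MR = 78 − 0.25Q. Set MR = MC: 78 − 0.25Q = 31.6 + 0.125Q → Q_m = 123.73333.
Price P_m = 78 − 0.125·123.73333 = 62.53333; MC(Q_m) = 31.6 + 0.125·123.73333 = 47.06667.
Competitive Q* = 185.6, so ΔQ = 61.86667; wedge = 62.53333 − 47.06667 = 15.46666.
DWL = ½ × 61.86667 × 15.46666 = $478.44 thousand.

$478.44 thousand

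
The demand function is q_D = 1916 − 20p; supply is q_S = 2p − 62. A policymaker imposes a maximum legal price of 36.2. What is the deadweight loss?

In inverse form: demand p = 95.8 − 0.05q, supply p = 31 + 0.5q.
Competitive equilibrium: 95.8 − 0.05q = 31 + 0.5q → q* = 117.8182, p* = 89.9091.
At the ceiling p = 36.2, quantity supplied = (36.2 − 31)/0.5 = 10.4.
Willingness to pay at q' = 10.4: 95.8 − 0.05·10.4 = 95.28.
Δq = 117.8182 − 10.4 = 107.4182; wedge = 95.28 − 36.2 = 59.08.
The triangle = ½ × 107.4182 × 59.08 = 3173.13.

3173.13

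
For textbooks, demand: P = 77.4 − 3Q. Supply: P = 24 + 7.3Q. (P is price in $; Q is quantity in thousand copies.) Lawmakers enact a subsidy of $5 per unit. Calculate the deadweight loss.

$1.21 thousand

Competitive equilibrium: 77.4 − 3Q = 24 + 7.3Q → Q* = 5.1845, P* = 61.8466.
The subsidy lowers effective supply by 5: P = 19 + 7.3Q.
New quantity: 77.4 − 3Q = 19 + 7.3Q → Q' = 5.6699.
Overproduction ΔQ = 5.6699 − 5.1845 = 0.4854; wedge = subsidy = 5.
DWL = ½ × 0.4854 × 5 = $1.21 thousand.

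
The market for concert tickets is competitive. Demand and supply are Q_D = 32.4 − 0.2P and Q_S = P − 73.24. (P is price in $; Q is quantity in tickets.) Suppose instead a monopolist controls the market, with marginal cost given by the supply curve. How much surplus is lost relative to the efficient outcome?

$135.65

In inverse form: demand P = 162 − 5Q, supply P = 73.24 + Q.
Competitive equilibrium: 162 − 5Q = 73.24 + Q → Q* = 14.7933, P* = 88.0333.
Marginal revenue: MR = 162 − 10Q. Set MR = MC: 162 − 10Q = 73.24 + Q → Q_m = 8.0691.
Price P_m = 162 − 5·8.0691 = 121.6545; MC(Q_m) = 73.24 + 1·8.0691 = 81.3091.
Competitive Q* = 14.7933, so ΔQ = 6.7242; wedge = 121.6545 − 81.3091 = 40.3454.
DWL = ½ × 6.7242 × 40.3454 = $135.65.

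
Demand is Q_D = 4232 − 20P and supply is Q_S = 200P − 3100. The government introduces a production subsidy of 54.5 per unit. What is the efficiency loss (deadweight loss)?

27002.27

In inverse form: demand P = 211.6 − 0.05Q, supply P = 15.5 + 0.005Q.
Competitive equilibrium: 211.6 − 0.05Q = 15.5 + 0.005Q → Q* = 3565.4545, P* = 33.3273.
The subsidy lowers effective supply by 54.5: P = 0.005Q − 39.
New quantity: 211.6 − 0.05Q = 0.005Q − 39 → Q' = 4556.3636.
Overproduction ΔQ = 4556.3636 − 3565.4545 = 990.9091; wedge = subsidy = 54.5.
DWL = ½ × 990.9091 × 54.5 = 27002.27.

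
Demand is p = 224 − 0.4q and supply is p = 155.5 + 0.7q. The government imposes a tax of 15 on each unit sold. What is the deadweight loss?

102.27

Competitive equilibrium: 224 − 0.4q = 155.5 + 0.7q → q* = 62.2727, p* = 199.0909.
With the tax, the buyer price exceeds the seller price by 15: (224 − 0.4q) − (155.5 + 0.7q) = 15 → q' = 48.6364.
Δq = 62.2727 − 48.6364 = 13.6363; the wedge equals the tax, 15.
DWL = ½ × 13.6363 × 15 = 102.27.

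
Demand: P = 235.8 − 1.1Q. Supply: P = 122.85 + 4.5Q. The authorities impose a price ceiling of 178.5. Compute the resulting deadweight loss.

Competitive equilibrium: 235.8 − 1.1Q = 122.85 + 4.5Q → Q* = 20.1696, P* = 213.6134.
At the ceiling P = 178.5, quantity supplied = (178.5 − 122.85)/4.5 = 12.3667.
Willingness to pay at Q' = 12.3667: 235.8 − 1.1·12.3667 = 222.1966.
ΔQ = 20.1696 − 12.3667 = 7.8029; wedge = 222.1966 − 178.5 = 43.6966.
DWL = ½ × 7.8029 × 43.6966 = 170.48.

170.48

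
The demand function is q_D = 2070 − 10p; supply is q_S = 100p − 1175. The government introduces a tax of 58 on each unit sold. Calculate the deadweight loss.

15290.91

In inverse form: demand p = 207 − 0.1q, supply p = 11.75 + 0.01q.
Competitive equilibrium: 207 − 0.1q = 11.75 + 0.01q → q* = 1775, p* = 29.5.
With the tax, the buyer price exceeds the seller price by 58: (207 − 0.1q) − (11.75 + 0.01q) = 58 → q' = 1247.7273.
Δq = 1775 − 1247.7273 = 527.2727; the wedge equals the tax, 58.
Welfare loss = ½ × 527.2727 × 58 = 15290.91.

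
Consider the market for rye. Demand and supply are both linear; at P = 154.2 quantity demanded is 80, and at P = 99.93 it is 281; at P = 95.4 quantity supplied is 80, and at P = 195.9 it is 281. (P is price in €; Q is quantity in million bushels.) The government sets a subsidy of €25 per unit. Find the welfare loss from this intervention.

€405.84 million

Demand slope = (99.93 − 154.2)/(281 − 80) = −0.27, so P = 175.8 − 0.27Q.
Supply slope = (195.9 − 95.4)/(281 − 80) = 0.5, so P = 55.4 + 0.5Q.
Competitive equilibrium: 175.8 − 0.27Q = 55.4 + 0.5Q → Q* = 156.36364, P* = 133.58182.
The subsidy lowers effective supply by 25: P = 30.4 + 0.5Q.
New quantity: 175.8 − 0.27Q = 30.4 + 0.5Q → Q' = 188.83117.
Overproduction ΔQ = 188.83117 − 156.36364 = 32.46753; wedge = subsidy = 25.
Deadweight loss = ½ × 32.46753 × 25 = €405.84 million.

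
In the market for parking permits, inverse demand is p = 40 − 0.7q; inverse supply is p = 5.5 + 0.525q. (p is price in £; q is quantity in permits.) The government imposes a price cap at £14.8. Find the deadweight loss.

£66.87

Competitive equilibrium: 40 − 0.7q = 5.5 + 0.525q → q* = 28.1633, p* = 20.2857.
At the ceiling p = 14.8, quantity supplied = (14.8 − 5.5)/0.525 = 17.7143.
Willingness to pay at q' = 17.7143: 40 − 0.7·17.7143 = 27.6.
Δq = 28.1633 − 17.7143 = 10.449; wedge = 27.6 − 14.8 = 12.8.
Deadweight loss = ½ × 10.449 × 12.8 = £66.87.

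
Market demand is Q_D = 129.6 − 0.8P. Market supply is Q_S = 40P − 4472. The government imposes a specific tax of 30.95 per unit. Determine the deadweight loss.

In inverse form: demand P = 162 − 1.25Q, supply P = 111.8 + 0.025Q.
Competitive equilibrium: 162 − 1.25Q = 111.8 + 0.025Q → Q* = 39.3725, P* = 112.7843.
With the tax, the buyer price exceeds the seller price by 30.95: (162 − 1.25Q) − (111.8 + 0.025Q) = 30.95 → Q' = 15.098.
ΔQ = 39.3725 − 15.098 = 24.2745; the wedge equals the tax, 30.95.
Deadweight loss = ½ × 24.2745 × 30.95 = 375.65.

375.65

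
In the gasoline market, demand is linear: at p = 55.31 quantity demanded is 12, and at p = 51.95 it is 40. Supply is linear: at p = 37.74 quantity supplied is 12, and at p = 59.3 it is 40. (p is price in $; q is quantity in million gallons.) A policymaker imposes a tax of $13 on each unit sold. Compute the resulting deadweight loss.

$94.94 million

Demand slope = (51.95 − 55.31)/(40 − 12) = −0.12, so p = 56.75 − 0.12q.
Supply slope = (59.3 − 37.74)/(40 − 12) = 0.77, so p = 28.5 + 0.77q.
Competitive equilibrium: 56.75 − 0.12q = 28.5 + 0.77q → q* = 31.7416, p* = 52.941.
With the tax, the buyer price exceeds the seller price by 13: (56.75 − 0.12q) − (28.5 + 0.77q) = 13 → q' = 17.1348.
Δq = 31.7416 − 17.1348 = 14.6068; the wedge equals the tax, 13.
Welfare loss = ½ × 14.6068 × 13 = $94.94 million.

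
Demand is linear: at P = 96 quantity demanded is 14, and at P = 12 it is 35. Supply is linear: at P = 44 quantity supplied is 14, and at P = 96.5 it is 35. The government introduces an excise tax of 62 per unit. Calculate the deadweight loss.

Demand slope = (12 − 96)/(35 − 14) = −4, so P = 152 − 4Q.
Supply slope = (96.5 − 44)/(35 − 14) = 2.5, so P = 9 + 2.5Q.
Competitive equilibrium: 152 − 4Q = 9 + 2.5Q → Q* = 22, P* = 64.
With the tax, the buyer price exceeds the seller price by 62: (152 − 4Q) − (9 + 2.5Q) = 62 → Q' = 12.4615.
ΔQ = 22 − 12.4615 = 9.5385; the wedge equals the tax, 62.
Deadweight loss = ½ × 9.5385 × 62 = 295.69.

295.69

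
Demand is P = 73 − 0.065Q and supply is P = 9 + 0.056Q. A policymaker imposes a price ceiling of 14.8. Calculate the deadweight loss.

10946.03

Competitive equilibrium: 73 − 0.065Q = 9 + 0.056Q → Q* = 528.92562, P* = 38.61983.
At the ceiling P = 14.8, quantity supplied = (14.8 − 9)/0.056 = 103.57143.
Willingness to pay at Q' = 103.57143: 73 − 0.065·103.57143 = 66.26786.
ΔQ = 528.92562 − 103.57143 = 425.35419; wedge = 66.26786 − 14.8 = 51.46786.
DWL = ½ × 425.35419 × 51.46786 = 10946.03.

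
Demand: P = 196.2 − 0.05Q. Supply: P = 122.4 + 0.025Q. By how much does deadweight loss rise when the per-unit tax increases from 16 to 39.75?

Competitive equilibrium: 196.2 − 0.05Q = 122.4 + 0.025Q → Q* = 984, P* = 147.
For a per-unit tax t: ΔQ = t/0.075, so DWL = ½·t·(t/0.075) = t²/0.15.
At t = 16: DWL = 1706.667. At t = 39.75: DWL = 10533.75.
Increase = 10533.75 − 1706.667 = 8827.08.

8827.08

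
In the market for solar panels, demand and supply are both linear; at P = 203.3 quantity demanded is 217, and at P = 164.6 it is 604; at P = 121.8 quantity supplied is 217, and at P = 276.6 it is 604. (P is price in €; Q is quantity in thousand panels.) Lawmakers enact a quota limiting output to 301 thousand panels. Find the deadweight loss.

Demand slope = (164.6 − 203.3)/(604 − 217) = −0.1, so P = 225 − 0.1Q.
Supply slope = (276.6 − 121.8)/(604 − 217) = 0.4, so P = 35 + 0.4Q.
Competitive equilibrium: 225 − 0.1Q = 35 + 0.4Q → Q* = 380, P* = 187.
At Q = 301: demand price = 225 − 0.1·301 = 194.9; supply price = 35 + 0.4·301 = 155.4.
ΔQ = 380 − 301 = 79; wedge = 194.9 − 155.4 = 39.5.
DWL = ½ × 79 × 39.5 = €1560.25 thousand.

€1560.25 thousand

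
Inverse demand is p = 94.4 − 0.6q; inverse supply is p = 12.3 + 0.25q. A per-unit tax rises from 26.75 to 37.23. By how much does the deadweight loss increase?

Competitive equilibrium: 94.4 − 0.6q = 12.3 + 0.25q → q* = 96.5882, p* = 36.4471.
For a per-unit tax t: Δq = t/0.85, so DWL = ½·t·(t/0.85) = t²/1.7.
At t = 26.75: DWL = 420.919. At t = 37.23: DWL = 815.337.
Increase = 815.337 − 420.919 = 394.42.

394.42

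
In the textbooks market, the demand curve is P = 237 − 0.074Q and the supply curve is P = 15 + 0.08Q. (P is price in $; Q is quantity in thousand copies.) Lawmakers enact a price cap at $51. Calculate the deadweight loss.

Competitive equilibrium: 237 − 0.074Q = 15 + 0.08Q → Q* = 1441.55844, P* = 130.32468.
At the ceiling P = 51, quantity supplied = (51 − 15)/0.08 = 450.
Willingness to pay at Q' = 450: 237 − 0.074·450 = 203.7.
ΔQ = 1441.55844 − 450 = 991.55844; wedge = 203.7 − 51 = 152.7.
DWL = ½ × 991.55844 × 152.7 = $75705.49 thousand.

$75705.49 thousand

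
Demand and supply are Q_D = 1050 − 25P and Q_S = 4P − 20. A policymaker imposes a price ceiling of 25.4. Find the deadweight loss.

In inverse form: demand P = 42 − 0.04Q, supply P = 5 + 0.25Q.
Competitive equilibrium: 42 − 0.04Q = 5 + 0.25Q → Q* = 127.5862, P* = 36.8966.
At the ceiling P = 25.4, quantity supplied = (25.4 − 5)/0.25 = 81.6.
Willingness to pay at Q' = 81.6: 42 − 0.04·81.6 = 38.736.
ΔQ = 127.5862 − 81.6 = 45.9862; wedge = 38.736 − 25.4 = 13.336.
DWL = ½ × 45.9862 × 13.336 = 306.64.

306.64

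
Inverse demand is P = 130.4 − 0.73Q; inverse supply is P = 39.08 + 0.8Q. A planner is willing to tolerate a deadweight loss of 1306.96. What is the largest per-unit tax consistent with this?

Competitive equilibrium: 130.4 − 0.73Q = 39.08 + 0.8Q → Q* = 59.6863, P* = 86.829.
A tax t gives ΔQ = t/1.53 and wedge t, so DWL = t²/3.06.
t²/3.06 = 1306.96 → t² = 3999.2976 → t = 63.24.

63.24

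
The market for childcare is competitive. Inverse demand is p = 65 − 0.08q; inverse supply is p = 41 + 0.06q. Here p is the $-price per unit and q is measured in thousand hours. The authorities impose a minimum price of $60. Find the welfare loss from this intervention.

$830.58 thousand

Competitive equilibrium: 65 − 0.08q = 41 + 0.06q → q* = 171.4286, p* = 51.2857.
At the floor p = 60, quantity demanded = (65 − 60)/0.08 = 62.5.
Sellers' marginal cost at q' = 62.5: 41 + 0.06·62.5 = 44.75.
Δq = 171.4286 − 62.5 = 108.9286; wedge = 60 − 44.75 = 15.25.
The triangle = ½ × 108.9286 × 15.25 = $830.58 thousand.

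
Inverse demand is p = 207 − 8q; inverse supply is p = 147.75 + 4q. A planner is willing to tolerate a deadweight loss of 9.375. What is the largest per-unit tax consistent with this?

15

Competitive equilibrium: 207 − 8q = 147.75 + 4q → q* = 4.9375, p* = 167.5.
A tax t gives Δq = t/12 and wedge t, so DWL = t²/24.
t²/24 = 9.375 → t² = 225 → t = 15.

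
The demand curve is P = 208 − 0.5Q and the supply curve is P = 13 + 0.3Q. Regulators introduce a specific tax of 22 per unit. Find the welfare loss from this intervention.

Competitive equilibrium: 208 − 0.5Q = 13 + 0.3Q → Q* = 243.75, P* = 86.125.
With the tax, the buyer price exceeds the seller price by 22: (208 − 0.5Q) − (13 + 0.3Q) = 22 → Q' = 216.25.
ΔQ = 243.75 − 216.25 = 27.5; the wedge equals the tax, 22.
Deadweight loss = ½ × 27.5 × 22 = 302.50.

302.50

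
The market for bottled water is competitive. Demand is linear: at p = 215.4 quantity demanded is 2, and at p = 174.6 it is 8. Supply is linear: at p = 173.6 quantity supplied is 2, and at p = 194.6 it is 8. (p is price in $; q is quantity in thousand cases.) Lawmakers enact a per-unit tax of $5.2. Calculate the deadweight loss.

Demand slope = (174.6 − 215.4)/(8 − 2) = −6.8, so p = 229 − 6.8q.
Supply slope = (194.6 − 173.6)/(8 − 2) = 3.5, so p = 166.6 + 3.5q.
Competitive equilibrium: 229 − 6.8q = 166.6 + 3.5q → q* = 6.0583, p* = 187.8039.
With the tax, the buyer price exceeds the seller price by 5.2: (229 − 6.8q) − (166.6 + 3.5q) = 5.2 → q' = 5.5534.
Δq = 6.0583 − 5.5534 = 0.5049; the wedge equals the tax, 5.2.
The triangle = ½ × 0.5049 × 5.2 = $1.31 thousand.

$1.31 thousand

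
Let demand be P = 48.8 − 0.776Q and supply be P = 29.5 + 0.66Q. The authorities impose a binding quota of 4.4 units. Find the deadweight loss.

58.68

Competitive equilibrium: 48.8 − 0.776Q = 29.5 + 0.66Q → Q* = 13.4401, P* = 38.3705.
At Q = 4.4: demand price = 48.8 − 0.776·4.4 = 45.3856; supply price = 29.5 + 0.66·4.4 = 32.404.
ΔQ = 13.4401 − 4.4 = 9.0401; wedge = 45.3856 − 32.404 = 12.9816.
Welfare loss = ½ × 9.0401 × 12.9816 = 58.68.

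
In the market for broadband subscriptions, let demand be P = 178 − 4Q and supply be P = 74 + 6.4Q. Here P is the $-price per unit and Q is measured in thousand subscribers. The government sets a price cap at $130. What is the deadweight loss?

Competitive equilibrium: 178 − 4Q = 74 + 6.4Q → Q* = 10, P* = 138.
At the ceiling P = 130, quantity supplied = (130 − 74)/6.4 = 8.75.
Willingness to pay at Q' = 8.75: 178 − 4·8.75 = 143.
ΔQ = 10 − 8.75 = 1.25; wedge = 143 − 130 = 13.
The triangle = ½ × 1.25 × 13 = $8.125 thousand.

$8.125 thousand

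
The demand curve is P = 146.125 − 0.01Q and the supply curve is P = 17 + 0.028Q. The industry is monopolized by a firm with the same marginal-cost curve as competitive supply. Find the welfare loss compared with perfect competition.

Competitive equilibrium: 146.125 − 0.01Q = 17 + 0.028Q → Q* = 3398.02632, P* = 112.14474.
Marginal revenue: MR = 146.125 − 0.02Q. Set MR = MC: 146.125 − 0.02Q = 17 + 0.028Q → Q_m = 2690.10417.
Price P_m = 146.125 − 0.01·2690.10417 = 119.22396; MC(Q_m) = 17 + 0.028·2690.10417 = 92.32292.
Competitive Q* = 3398.02632, so ΔQ = 707.92215; wedge = 119.22396 − 92.32292 = 26.90104.
Deadweight loss = ½ × 707.92215 × 26.90104 = 9521.92.

9521.92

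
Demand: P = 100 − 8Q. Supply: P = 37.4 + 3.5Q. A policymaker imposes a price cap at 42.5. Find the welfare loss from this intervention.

Competitive equilibrium: 100 − 8Q = 37.4 + 3.5Q → Q* = 5.4435, P* = 56.4522.
At the ceiling P = 42.5, quantity supplied = (42.5 − 37.4)/3.5 = 1.4571.
Willingness to pay at Q' = 1.4571: 100 − 8·1.4571 = 88.3432.
ΔQ = 5.4435 − 1.4571 = 3.9864; wedge = 88.3432 − 42.5 = 45.8432.
Welfare loss = ½ × 3.9864 × 45.8432 = 91.37.

91.37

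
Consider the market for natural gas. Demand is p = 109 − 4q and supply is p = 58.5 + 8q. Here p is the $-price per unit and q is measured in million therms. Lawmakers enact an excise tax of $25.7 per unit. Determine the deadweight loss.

Competitive equilibrium: 109 − 4q = 58.5 + 8q → q* = 4.2083, p* = 92.1667.
With the tax, the buyer price exceeds the seller price by 25.7: (109 − 4q) − (58.5 + 8q) = 25.7 → q' = 2.0667.
Δq = 4.2083 − 2.0667 = 2.1416; the wedge equals the tax, 25.7.
The triangle = ½ × 2.1416 × 25.7 = $27.52 million.

$27.52 million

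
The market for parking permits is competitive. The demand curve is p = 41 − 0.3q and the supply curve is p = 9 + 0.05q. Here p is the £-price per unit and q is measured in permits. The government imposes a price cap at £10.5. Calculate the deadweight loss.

£660.36

Competitive equilibrium: 41 − 0.3q = 9 + 0.05q → q* = 91.4286, p* = 13.5714.
At the ceiling p = 10.5, quantity supplied = (10.5 − 9)/0.05 = 30.
Willingness to pay at q' = 30: 41 − 0.3·30 = 32.
Δq = 91.4286 − 30 = 61.4286; wedge = 32 − 10.5 = 21.5.
Welfare loss = ½ × 61.4286 × 21.5 = £660.36.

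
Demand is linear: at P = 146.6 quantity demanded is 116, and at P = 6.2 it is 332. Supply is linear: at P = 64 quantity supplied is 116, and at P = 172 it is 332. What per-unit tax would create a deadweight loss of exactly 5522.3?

Demand slope = (6.2 − 146.6)/(332 − 116) = −0.65, so P = 222 − 0.65Q.
Supply slope = (172 − 64)/(332 − 116) = 0.5, so P = 6 + 0.5Q.
Competitive equilibrium: 222 − 0.65Q = 6 + 0.5Q → Q* = 187.8261, P* = 99.913.
A tax t gives ΔQ = t/1.15 and wedge t, so DWL = t²/2.3.
t²/2.3 = 5522.3 → t² = 12701.29 → t = 112.7.

112.7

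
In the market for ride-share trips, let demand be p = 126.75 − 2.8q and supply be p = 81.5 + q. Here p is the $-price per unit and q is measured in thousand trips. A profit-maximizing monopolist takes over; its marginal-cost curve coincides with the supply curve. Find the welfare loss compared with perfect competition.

$48.49 thousand

Competitive equilibrium: 126.75 − 2.8q = 81.5 + q → q* = 11.9079, p* = 93.4079.
Marginal revenue: MR = 126.75 − 5.6q. Set MR = MC: 126.75 − 5.6q = 81.5 + q → q_m = 6.8561.
Price p_m = 126.75 − 2.8·6.8561 = 107.5529; MC(q_m) = 81.5 + 1·6.8561 = 88.3561.
Competitive q* = 11.9079, so Δq = 5.0518; wedge = 107.5529 − 88.3561 = 19.1968.
The triangle = ½ × 5.0518 × 19.1968 = $48.49 thousand.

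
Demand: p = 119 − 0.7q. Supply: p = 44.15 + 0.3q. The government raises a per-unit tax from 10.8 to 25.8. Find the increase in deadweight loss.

274.50

Competitive equilibrium: 119 − 0.7q = 44.15 + 0.3q → q* = 74.85, p* = 66.605.
For a per-unit tax t: Δq = t/1, so DWL = ½·t·(t/1) = t²/2.
At t = 10.8: DWL = 58.32. At t = 25.8: DWL = 332.82.
Increase = 332.82 − 58.32 = 274.50.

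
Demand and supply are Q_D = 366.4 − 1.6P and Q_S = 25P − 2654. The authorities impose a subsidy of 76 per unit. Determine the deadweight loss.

In inverse form: demand P = 229 − 0.625Q, supply P = 106.16 + 0.04Q.
Competitive equilibrium: 229 − 0.625Q = 106.16 + 0.04Q → Q* = 184.7218, P* = 113.5489.
The subsidy lowers effective supply by 76: P = 30.16 + 0.04Q.
New quantity: 229 − 0.625Q = 30.16 + 0.04Q → Q' = 299.0075.
Overproduction ΔQ = 299.0075 − 184.7218 = 114.2857; wedge = subsidy = 76.
Deadweight loss = ½ × 114.2857 × 76 = 4342.86.

4342.86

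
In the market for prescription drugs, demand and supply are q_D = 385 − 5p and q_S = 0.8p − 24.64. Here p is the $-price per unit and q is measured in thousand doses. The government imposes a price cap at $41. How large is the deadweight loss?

In inverse form: demand p = 77 − 0.2q, supply p = 30.8 + 1.25q.
Competitive equilibrium: 77 − 0.2q = 30.8 + 1.25q → q* = 31.8621, p* = 70.6276.
At the ceiling p = 41, quantity supplied = (41 − 30.8)/1.25 = 8.16.
Willingness to pay at q' = 8.16: 77 − 0.2·8.16 = 75.368.
Δq = 31.8621 − 8.16 = 23.7021; wedge = 75.368 − 41 = 34.368.
Deadweight loss = ½ × 23.7021 × 34.368 = $407.30 thousand.

$407.30 thousand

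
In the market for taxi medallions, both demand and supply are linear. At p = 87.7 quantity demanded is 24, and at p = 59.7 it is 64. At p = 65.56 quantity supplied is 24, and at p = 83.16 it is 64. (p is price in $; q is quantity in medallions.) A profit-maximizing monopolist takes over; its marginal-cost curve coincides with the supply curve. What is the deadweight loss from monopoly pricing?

$155.54

Demand slope = (59.7 − 87.7)/(64 − 24) = −0.7, so p = 104.5 − 0.7q.
Supply slope = (83.16 − 65.56)/(64 − 24) = 0.44, so p = 55 + 0.44q.
Competitive equilibrium: 104.5 − 0.7q = 55 + 0.44q → q* = 43.4211, p* = 74.1053.
Marginal revenue: MR = 104.5 − 1.4q. Set MR = MC: 104.5 − 1.4q = 55 + 0.44q → q_m = 26.9022.
Price p_m = 104.5 − 0.7·26.9022 = 85.6685; MC(q_m) = 55 + 0.44·26.9022 = 66.837.
Competitive q* = 43.4211, so Δq = 16.5189; wedge = 85.6685 − 66.837 = 18.8315.
Welfare loss = ½ × 16.5189 × 18.8315 = $155.54.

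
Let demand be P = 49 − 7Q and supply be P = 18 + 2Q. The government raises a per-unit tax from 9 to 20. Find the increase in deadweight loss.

17.72

Competitive equilibrium: 49 − 7Q = 18 + 2Q → Q* = 3.4444, P* = 24.8889.
For a per-unit tax t: ΔQ = t/9, so DWL = ½·t·(t/9) = t²/18.
At t = 9: DWL = 4.5. At t = 20: DWL = 22.222.
Increase = 22.222 − 4.5 = 17.72.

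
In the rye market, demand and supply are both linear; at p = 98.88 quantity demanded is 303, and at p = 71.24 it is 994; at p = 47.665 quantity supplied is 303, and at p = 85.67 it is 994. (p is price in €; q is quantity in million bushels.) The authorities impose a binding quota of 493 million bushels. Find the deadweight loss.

Demand slope = (71.24 − 98.88)/(994 − 303) = −0.04, so p = 111 − 0.04q.
Supply slope = (85.67 − 47.665)/(994 − 303) = 0.055, so p = 31 + 0.055q.
Competitive equilibrium: 111 − 0.04q = 31 + 0.055q → q* = 842.1053, p* = 77.3158.
At q = 493: demand price = 111 − 0.04·493 = 91.28; supply price = 31 + 0.055·493 = 58.115.
Δq = 842.1053 − 493 = 349.1053; wedge = 91.28 − 58.115 = 33.165.
Welfare loss = ½ × 349.1053 × 33.165 = €5789.04 million.

€5789.04 million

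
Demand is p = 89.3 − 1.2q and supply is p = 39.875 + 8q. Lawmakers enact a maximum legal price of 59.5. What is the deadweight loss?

Competitive equilibrium: 89.3 − 1.2q = 39.875 + 8q → q* = 5.3723, p* = 82.8533.
At the ceiling p = 59.5, quantity supplied = (59.5 − 39.875)/8 = 2.4531.
Willingness to pay at q' = 2.4531: 89.3 − 1.2·2.4531 = 86.3563.
Δq = 5.3723 − 2.4531 = 2.9192; wedge = 86.3563 − 59.5 = 26.8563.
The triangle = ½ × 2.9192 × 26.8563 = 39.20.

39.20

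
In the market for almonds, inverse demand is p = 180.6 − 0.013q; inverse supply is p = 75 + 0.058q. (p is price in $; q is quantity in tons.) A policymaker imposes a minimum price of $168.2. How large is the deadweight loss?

Competitive equilibrium: 180.6 − 0.013q = 75 + 0.058q → q* = 1487.32394, p* = 161.26479.
At the floor p = 168.2, quantity demanded = (180.6 − 168.2)/0.013 = 953.84615.
Sellers' marginal cost at q' = 953.84615: 75 + 0.058·953.84615 = 130.32308.
Δq = 1487.32394 − 953.84615 = 533.47779; wedge = 168.2 − 130.32308 = 37.87692.
The triangle = ½ × 533.47779 × 37.87692 = $10103.25.

$10103.25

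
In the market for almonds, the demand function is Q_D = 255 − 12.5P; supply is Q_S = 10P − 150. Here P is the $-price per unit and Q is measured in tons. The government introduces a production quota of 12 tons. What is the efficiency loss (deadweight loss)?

$29.16

In inverse form: demand P = 20.4 − 0.08Q, supply P = 15 + 0.1Q.
Competitive equilibrium: 20.4 − 0.08Q = 15 + 0.1Q → Q* = 30, P* = 18.
At Q = 12: demand price = 20.4 − 0.08·12 = 19.44; supply price = 15 + 0.1·12 = 16.2.
ΔQ = 30 − 12 = 18; wedge = 19.44 − 16.2 = 3.24.
Welfare loss = ½ × 18 × 3.24 = $29.16.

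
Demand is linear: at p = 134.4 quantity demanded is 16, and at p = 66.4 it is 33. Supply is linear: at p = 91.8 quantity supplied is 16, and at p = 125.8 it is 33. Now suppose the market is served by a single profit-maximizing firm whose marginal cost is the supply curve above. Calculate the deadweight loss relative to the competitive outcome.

Demand slope = (66.4 − 134.4)/(33 − 16) = −4, so p = 198.4 − 4q.
Supply slope = (125.8 − 91.8)/(33 − 16) = 2, so p = 59.8 + 2q.
Competitive equilibrium: 198.4 − 4q = 59.8 + 2q → q* = 23.1, p* = 106.
Marginal revenue: MR = 198.4 − 8q. Set MR = MC: 198.4 − 8q = 59.8 + 2q → q_m = 13.86.
Price p_m = 198.4 − 4·13.86 = 142.96; MC(q_m) = 59.8 + 2·13.86 = 87.52.
Competitive q* = 23.1, so Δq = 9.24; wedge = 142.96 − 87.52 = 55.44.
DWL = ½ × 9.24 × 55.44 = 256.13.

256.13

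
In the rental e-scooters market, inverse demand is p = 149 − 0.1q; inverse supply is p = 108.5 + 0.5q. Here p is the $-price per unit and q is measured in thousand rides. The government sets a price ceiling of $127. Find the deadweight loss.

Competitive equilibrium: 149 − 0.1q = 108.5 + 0.5q → q* = 67.5, p* = 142.25.
At the ceiling p = 127, quantity supplied = (127 − 108.5)/0.5 = 37.
Willingness to pay at q' = 37: 149 − 0.1·37 = 145.3.
Δq = 67.5 − 37 = 30.5; wedge = 145.3 − 127 = 18.3.
The triangle = ½ × 30.5 × 18.3 = $279.075 thousand.

$279.075 thousand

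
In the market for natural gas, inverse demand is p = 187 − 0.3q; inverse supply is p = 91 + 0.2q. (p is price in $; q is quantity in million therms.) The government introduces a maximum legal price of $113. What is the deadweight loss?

$1681 million

Competitive equilibrium: 187 − 0.3q = 91 + 0.2q → q* = 192, p* = 129.4.
At the ceiling p = 113, quantity supplied = (113 − 91)/0.2 = 110.
Willingness to pay at q' = 110: 187 − 0.3·110 = 154.
Δq = 192 − 110 = 82; wedge = 154 − 113 = 41.
Welfare loss = ½ × 82 × 41 = $1681 million.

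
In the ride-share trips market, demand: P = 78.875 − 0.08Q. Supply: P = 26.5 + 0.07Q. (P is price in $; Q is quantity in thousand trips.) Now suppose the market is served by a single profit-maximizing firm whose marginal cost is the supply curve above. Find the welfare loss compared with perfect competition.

Competitive equilibrium: 78.875 − 0.08Q = 26.5 + 0.07Q → Q* = 349.16667, P* = 50.94167.
Marginal revenue: MR = 78.875 − 0.16Q. Set MR = MC: 78.875 − 0.16Q = 26.5 + 0.07Q → Q_m = 227.71739.
Price P_m = 78.875 − 0.08·227.71739 = 60.65761; MC(Q_m) = 26.5 + 0.07·227.71739 = 42.44022.
Competitive Q* = 349.16667, so ΔQ = 121.44928; wedge = 60.65761 − 42.44022 = 18.21739.
DWL = ½ × 121.44928 × 18.21739 = $1106.24 thousand.

$1106.24 thousand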